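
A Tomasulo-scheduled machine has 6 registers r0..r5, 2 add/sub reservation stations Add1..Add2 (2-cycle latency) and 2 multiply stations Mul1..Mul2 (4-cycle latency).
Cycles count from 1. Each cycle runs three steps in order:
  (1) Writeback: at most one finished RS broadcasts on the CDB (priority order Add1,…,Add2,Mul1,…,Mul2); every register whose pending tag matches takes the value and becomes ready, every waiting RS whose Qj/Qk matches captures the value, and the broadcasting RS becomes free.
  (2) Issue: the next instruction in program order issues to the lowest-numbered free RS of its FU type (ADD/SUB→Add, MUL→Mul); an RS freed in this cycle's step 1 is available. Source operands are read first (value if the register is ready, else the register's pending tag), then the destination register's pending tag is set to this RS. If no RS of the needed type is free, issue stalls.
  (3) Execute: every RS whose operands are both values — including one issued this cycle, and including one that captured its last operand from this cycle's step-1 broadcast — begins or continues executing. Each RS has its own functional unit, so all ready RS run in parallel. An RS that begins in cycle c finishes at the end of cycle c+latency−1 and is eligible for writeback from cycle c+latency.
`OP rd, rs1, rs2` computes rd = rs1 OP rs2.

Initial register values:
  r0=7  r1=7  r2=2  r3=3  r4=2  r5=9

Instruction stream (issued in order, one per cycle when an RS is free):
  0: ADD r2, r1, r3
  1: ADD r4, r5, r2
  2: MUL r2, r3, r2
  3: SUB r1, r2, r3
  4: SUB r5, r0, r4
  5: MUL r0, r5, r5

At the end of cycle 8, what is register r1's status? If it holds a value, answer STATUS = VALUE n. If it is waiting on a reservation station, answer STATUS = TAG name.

STATUS = TAG Add1

c1: issue ADD r2<-Add1 | r0:7,r1:7,r2:Add1,r3:3,r4:2,r5:9
c2: issue ADD r4<-Add2 | r0:7,r1:7,r2:Add1,r3:3,r4:Add2,r5:9
c3: CDB Add1=10; issue MUL r2<-Mul1 | r0:7,r1:7,r2:Mul1,r3:3,r4:Add2,r5:9
c4: issue SUB r1<-Add1 | r0:7,r1:Add1,r2:Mul1,r3:3,r4:Add2,r5:9
c5: CDB Add2=19; issue SUB r5<-Add2 | r0:7,r1:Add1,r2:Mul1,r3:3,r4:19,r5:Add2
c6: issue MUL r0<-Mul2 | r0:Mul2,r1:Add1,r2:Mul1,r3:3,r4:19,r5:Add2
c7: CDB Add2=-12 | r0:Mul2,r1:Add1,r2:Mul1,r3:3,r4:19,r5:-12
c8: CDB Mul1=30 | r0:Mul2,r1:Add1,r2:30,r3:3,r4:19,r5:-12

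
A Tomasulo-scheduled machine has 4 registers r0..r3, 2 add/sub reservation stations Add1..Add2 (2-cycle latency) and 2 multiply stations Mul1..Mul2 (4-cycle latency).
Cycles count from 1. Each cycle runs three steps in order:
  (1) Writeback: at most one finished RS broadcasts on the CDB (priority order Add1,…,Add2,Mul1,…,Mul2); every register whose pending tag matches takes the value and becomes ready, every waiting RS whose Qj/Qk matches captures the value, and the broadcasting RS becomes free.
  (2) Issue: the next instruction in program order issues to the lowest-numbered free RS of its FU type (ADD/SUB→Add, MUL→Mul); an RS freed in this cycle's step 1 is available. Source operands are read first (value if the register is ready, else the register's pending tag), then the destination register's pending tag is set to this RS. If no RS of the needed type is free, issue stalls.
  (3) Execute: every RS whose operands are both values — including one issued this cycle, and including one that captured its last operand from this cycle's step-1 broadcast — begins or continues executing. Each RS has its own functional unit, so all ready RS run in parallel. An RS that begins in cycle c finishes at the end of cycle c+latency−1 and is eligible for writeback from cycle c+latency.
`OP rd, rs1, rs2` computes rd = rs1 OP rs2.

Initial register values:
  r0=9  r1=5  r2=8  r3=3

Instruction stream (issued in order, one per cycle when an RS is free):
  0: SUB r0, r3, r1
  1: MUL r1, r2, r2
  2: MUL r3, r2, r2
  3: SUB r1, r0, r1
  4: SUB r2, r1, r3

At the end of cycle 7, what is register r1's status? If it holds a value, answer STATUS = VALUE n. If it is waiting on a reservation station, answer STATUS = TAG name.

  c1: issue SUB r0<-Add1  regs: r0:Add1,r1:5,r2:8,r3:3
  c2: issue MUL r1<-Mul1  regs: r0:Add1,r1:Mul1,r2:8,r3:3
  c3: CDB Add1=-2; issue MUL r3<-Mul2  regs: r0:-2,r1:Mul1,r2:8,r3:Mul2
  c4: issue SUB r1<-Add1  regs: r0:-2,r1:Add1,r2:8,r3:Mul2
  c5: issue SUB r2<-Add2  regs: r0:-2,r1:Add1,r2:Add2,r3:Mul2
  c6: CDB Mul1=64  regs: r0:-2,r1:Add1,r2:Add2,r3:Mul2
  c7: CDB Mul2=64  regs: r0:-2,r1:Add1,r2:Add2,r3:64

STATUS = TAG Add1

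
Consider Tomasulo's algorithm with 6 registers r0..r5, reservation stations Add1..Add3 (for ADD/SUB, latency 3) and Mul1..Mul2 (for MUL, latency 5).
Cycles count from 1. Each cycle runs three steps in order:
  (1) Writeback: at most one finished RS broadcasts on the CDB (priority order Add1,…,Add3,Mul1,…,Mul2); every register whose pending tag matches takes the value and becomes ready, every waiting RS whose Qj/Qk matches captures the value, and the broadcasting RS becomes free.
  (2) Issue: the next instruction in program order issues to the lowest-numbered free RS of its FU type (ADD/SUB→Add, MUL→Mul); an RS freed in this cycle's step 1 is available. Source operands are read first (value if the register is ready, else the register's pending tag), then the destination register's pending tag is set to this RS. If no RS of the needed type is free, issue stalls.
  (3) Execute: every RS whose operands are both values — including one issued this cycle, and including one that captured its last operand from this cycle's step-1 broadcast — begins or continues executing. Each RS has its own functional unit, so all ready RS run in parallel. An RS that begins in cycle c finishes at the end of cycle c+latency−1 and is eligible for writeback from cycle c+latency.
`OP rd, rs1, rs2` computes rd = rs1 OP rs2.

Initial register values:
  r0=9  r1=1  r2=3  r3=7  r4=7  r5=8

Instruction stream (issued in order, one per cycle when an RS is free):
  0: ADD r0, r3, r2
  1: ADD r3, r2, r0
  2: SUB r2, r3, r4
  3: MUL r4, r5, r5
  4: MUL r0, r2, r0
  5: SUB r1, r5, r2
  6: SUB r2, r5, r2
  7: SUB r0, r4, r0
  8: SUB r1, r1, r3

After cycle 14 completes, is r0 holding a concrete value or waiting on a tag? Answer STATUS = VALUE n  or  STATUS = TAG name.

STATUS = TAG Add3

c1: issue ADD r0<-Add1 | r0:Add1,r1:1,r2:3,r3:7,r4:7,r5:8
c2: issue ADD r3<-Add2 | r0:Add1,r1:1,r2:3,r3:Add2,r4:7,r5:8
c3: issue SUB r2<-Add3 | r0:Add1,r1:1,r2:Add3,r3:Add2,r4:7,r5:8
c4: CDB Add1=10; issue MUL r4<-Mul1 | r0:10,r1:1,r2:Add3,r3:Add2,r4:Mul1,r5:8
c5: issue MUL r0<-Mul2 | r0:Mul2,r1:1,r2:Add3,r3:Add2,r4:Mul1,r5:8
c6: issue SUB r1<-Add1 | r0:Mul2,r1:Add1,r2:Add3,r3:Add2,r4:Mul1,r5:8
c7: CDB Add2=13; issue SUB r2<-Add2 | r0:Mul2,r1:Add1,r2:Add2,r3:13,r4:Mul1,r5:8
c8: stall | r0:Mul2,r1:Add1,r2:Add2,r3:13,r4:Mul1,r5:8
c9: CDB Mul1=64; stall | r0:Mul2,r1:Add1,r2:Add2,r3:13,r4:64,r5:8
c10: CDB Add3=6; issue SUB r0<-Add3 | r0:Add3,r1:Add1,r2:Add2,r3:13,r4:64,r5:8
c11: stall | r0:Add3,r1:Add1,r2:Add2,r3:13,r4:64,r5:8
c12: stall | r0:Add3,r1:Add1,r2:Add2,r3:13,r4:64,r5:8
c13: CDB Add1=2; issue SUB r1<-Add1 | r0:Add3,r1:Add1,r2:Add2,r3:13,r4:64,r5:8
c14: CDB Add2=2 | r0:Add3,r1:Add1,r2:2,r3:13,r4:64,r5:8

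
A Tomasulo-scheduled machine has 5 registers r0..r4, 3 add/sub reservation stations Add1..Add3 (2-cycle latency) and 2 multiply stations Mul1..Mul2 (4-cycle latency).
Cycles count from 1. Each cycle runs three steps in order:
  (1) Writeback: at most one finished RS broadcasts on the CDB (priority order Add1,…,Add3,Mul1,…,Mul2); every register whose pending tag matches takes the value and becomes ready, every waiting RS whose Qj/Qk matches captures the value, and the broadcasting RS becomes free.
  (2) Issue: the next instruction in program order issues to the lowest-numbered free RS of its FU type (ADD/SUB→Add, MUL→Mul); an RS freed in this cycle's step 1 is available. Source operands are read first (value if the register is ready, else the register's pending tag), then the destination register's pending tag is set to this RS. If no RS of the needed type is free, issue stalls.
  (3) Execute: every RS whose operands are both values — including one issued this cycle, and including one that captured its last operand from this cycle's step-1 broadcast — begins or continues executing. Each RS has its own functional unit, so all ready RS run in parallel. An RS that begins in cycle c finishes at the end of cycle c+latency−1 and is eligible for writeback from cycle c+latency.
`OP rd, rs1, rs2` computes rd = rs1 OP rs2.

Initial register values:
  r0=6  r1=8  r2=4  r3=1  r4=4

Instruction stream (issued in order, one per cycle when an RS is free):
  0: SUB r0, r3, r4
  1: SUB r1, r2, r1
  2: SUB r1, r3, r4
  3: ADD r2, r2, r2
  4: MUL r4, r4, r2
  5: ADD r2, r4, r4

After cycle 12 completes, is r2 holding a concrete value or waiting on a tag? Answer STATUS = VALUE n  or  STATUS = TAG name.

cycle 1: issue SUB r0<-Add1 // r0:Add1,r1:8,r2:4,r3:1,r4:4
cycle 2: issue SUB r1<-Add2 // r0:Add1,r1:Add2,r2:4,r3:1,r4:4
cycle 3: CDB Add1=-3; issue SUB r1<-Add1 // r0:-3,r1:Add1,r2:4,r3:1,r4:4
cycle 4: CDB Add2=-4; issue ADD r2<-Add2 // r0:-3,r1:Add1,r2:Add2,r3:1,r4:4
cycle 5: CDB Add1=-3; issue MUL r4<-Mul1 // r0:-3,r1:-3,r2:Add2,r3:1,r4:Mul1
cycle 6: CDB Add2=8; issue ADD r2<-Add1 // r0:-3,r1:-3,r2:Add1,r3:1,r4:Mul1
cycle 7: - // r0:-3,r1:-3,r2:Add1,r3:1,r4:Mul1
cycle 8: - // r0:-3,r1:-3,r2:Add1,r3:1,r4:Mul1
cycle 9: - // r0:-3,r1:-3,r2:Add1,r3:1,r4:Mul1
cycle 10: CDB Mul1=32 // r0:-3,r1:-3,r2:Add1,r3:1,r4:32
cycle 11: - // r0:-3,r1:-3,r2:Add1,r3:1,r4:32
cycle 12: CDB Add1=64 // r0:-3,r1:-3,r2:64,r3:1,r4:32

STATUS = VALUE 64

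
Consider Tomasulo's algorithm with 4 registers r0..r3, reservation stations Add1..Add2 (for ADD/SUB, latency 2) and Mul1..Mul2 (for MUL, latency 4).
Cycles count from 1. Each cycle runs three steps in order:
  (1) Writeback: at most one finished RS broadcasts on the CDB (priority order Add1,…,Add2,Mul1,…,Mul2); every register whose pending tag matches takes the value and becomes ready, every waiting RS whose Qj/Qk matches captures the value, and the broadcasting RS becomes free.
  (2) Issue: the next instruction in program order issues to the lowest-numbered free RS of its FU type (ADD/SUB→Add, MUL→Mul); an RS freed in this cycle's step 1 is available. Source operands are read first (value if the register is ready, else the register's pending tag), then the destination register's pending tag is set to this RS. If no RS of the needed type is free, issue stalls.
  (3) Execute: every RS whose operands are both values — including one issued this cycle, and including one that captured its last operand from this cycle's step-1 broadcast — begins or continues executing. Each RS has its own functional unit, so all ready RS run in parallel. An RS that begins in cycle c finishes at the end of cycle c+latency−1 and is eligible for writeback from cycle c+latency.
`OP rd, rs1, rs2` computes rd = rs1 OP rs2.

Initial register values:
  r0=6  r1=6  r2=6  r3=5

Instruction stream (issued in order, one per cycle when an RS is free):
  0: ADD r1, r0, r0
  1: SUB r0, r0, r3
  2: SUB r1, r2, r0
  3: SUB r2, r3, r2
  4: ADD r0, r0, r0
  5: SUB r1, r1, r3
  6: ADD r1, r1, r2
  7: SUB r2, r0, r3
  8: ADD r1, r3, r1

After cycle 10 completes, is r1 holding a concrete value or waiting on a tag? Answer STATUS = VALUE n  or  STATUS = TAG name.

STATUS = TAG Add1

cycle 1: issue ADD r1<-Add1 // r0:6,r1:Add1,r2:6,r3:5
cycle 2: issue SUB r0<-Add2 // r0:Add2,r1:Add1,r2:6,r3:5
cycle 3: CDB Add1=12; issue SUB r1<-Add1 // r0:Add2,r1:Add1,r2:6,r3:5
cycle 4: CDB Add2=1; issue SUB r2<-Add2 // r0:1,r1:Add1,r2:Add2,r3:5
cycle 5: stall // r0:1,r1:Add1,r2:Add2,r3:5
cycle 6: CDB Add1=5; issue ADD r0<-Add1 // r0:Add1,r1:5,r2:Add2,r3:5
cycle 7: CDB Add2=-1; issue SUB r1<-Add2 // r0:Add1,r1:Add2,r2:-1,r3:5
cycle 8: CDB Add1=2; issue ADD r1<-Add1 // r0:2,r1:Add1,r2:-1,r3:5
cycle 9: CDB Add2=0; issue SUB r2<-Add2 // r0:2,r1:Add1,r2:Add2,r3:5
cycle 10: stall // r0:2,r1:Add1,r2:Add2,r3:5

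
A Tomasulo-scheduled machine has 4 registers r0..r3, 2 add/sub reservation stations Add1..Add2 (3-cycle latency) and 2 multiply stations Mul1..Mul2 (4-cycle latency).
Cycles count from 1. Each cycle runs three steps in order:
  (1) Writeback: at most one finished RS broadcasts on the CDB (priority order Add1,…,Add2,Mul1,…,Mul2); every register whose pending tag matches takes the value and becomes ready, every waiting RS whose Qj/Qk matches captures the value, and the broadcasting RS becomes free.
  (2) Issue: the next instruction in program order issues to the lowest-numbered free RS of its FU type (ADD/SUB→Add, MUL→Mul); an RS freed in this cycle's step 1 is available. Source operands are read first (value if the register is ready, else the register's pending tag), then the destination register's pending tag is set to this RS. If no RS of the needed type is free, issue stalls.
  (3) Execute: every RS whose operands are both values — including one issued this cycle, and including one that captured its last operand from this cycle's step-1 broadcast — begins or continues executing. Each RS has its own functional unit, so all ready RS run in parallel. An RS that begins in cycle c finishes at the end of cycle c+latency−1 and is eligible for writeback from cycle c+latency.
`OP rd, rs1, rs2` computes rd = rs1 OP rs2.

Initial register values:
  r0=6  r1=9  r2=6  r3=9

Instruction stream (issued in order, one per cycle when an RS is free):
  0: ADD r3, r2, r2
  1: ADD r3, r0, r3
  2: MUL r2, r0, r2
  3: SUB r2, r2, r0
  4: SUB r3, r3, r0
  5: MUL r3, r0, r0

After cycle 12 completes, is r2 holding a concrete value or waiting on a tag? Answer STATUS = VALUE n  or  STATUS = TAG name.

STATUS = VALUE 30

cycle 1: issue ADD r3<-Add1 // r0:6,r1:9,r2:6,r3:Add1
cycle 2: issue ADD r3<-Add2 // r0:6,r1:9,r2:6,r3:Add2
cycle 3: issue MUL r2<-Mul1 // r0:6,r1:9,r2:Mul1,r3:Add2
cycle 4: CDB Add1=12; issue SUB r2<-Add1 // r0:6,r1:9,r2:Add1,r3:Add2
cycle 5: stall // r0:6,r1:9,r2:Add1,r3:Add2
cycle 6: stall // r0:6,r1:9,r2:Add1,r3:Add2
cycle 7: CDB Add2=18; issue SUB r3<-Add2 // r0:6,r1:9,r2:Add1,r3:Add2
cycle 8: CDB Mul1=36; issue MUL r3<-Mul1 // r0:6,r1:9,r2:Add1,r3:Mul1
cycle 9: - // r0:6,r1:9,r2:Add1,r3:Mul1
cycle 10: CDB Add2=12 // r0:6,r1:9,r2:Add1,r3:Mul1
cycle 11: CDB Add1=30 // r0:6,r1:9,r2:30,r3:Mul1
cycle 12: CDB Mul1=36 // r0:6,r1:9,r2:30,r3:36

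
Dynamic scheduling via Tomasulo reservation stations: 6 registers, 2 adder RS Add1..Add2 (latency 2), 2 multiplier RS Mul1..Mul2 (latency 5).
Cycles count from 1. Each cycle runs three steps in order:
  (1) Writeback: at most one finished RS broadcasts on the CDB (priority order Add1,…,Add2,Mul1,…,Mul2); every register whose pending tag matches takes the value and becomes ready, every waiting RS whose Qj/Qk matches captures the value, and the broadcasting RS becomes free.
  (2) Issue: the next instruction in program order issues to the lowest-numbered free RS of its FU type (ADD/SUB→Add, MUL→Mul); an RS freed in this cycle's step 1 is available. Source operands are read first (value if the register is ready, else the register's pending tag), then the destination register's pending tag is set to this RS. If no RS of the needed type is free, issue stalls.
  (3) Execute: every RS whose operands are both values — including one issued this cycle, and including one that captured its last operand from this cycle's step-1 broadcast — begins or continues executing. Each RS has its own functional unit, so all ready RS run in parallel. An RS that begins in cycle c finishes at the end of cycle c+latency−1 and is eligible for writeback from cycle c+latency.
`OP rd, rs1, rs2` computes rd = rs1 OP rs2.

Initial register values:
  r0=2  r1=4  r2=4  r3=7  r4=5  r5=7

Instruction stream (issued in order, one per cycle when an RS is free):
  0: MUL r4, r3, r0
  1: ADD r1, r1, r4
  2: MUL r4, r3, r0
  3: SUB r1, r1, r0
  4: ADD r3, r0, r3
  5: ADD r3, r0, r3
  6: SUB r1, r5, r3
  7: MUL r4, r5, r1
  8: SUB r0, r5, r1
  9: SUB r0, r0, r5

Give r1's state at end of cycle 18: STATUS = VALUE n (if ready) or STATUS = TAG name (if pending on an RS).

STATUS = VALUE -4

  c1: issue MUL r4<-Mul1  regs: r0:2,r1:4,r2:4,r3:7,r4:Mul1,r5:7
  c2: issue ADD r1<-Add1  regs: r0:2,r1:Add1,r2:4,r3:7,r4:Mul1,r5:7
  c3: issue MUL r4<-Mul2  regs: r0:2,r1:Add1,r2:4,r3:7,r4:Mul2,r5:7
  c4: issue SUB r1<-Add2  regs: r0:2,r1:Add2,r2:4,r3:7,r4:Mul2,r5:7
  c5: stall  regs: r0:2,r1:Add2,r2:4,r3:7,r4:Mul2,r5:7
  c6: CDB Mul1=14; stall  regs: r0:2,r1:Add2,r2:4,r3:7,r4:Mul2,r5:7
  c7: stall  regs: r0:2,r1:Add2,r2:4,r3:7,r4:Mul2,r5:7
  c8: CDB Add1=18; issue ADD r3<-Add1  regs: r0:2,r1:Add2,r2:4,r3:Add1,r4:Mul2,r5:7
  c9: CDB Mul2=14; stall  regs: r0:2,r1:Add2,r2:4,r3:Add1,r4:14,r5:7
  c10: CDB Add1=9; issue ADD r3<-Add1  regs: r0:2,r1:Add2,r2:4,r3:Add1,r4:14,r5:7
  c11: CDB Add2=16; issue SUB r1<-Add2  regs: r0:2,r1:Add2,r2:4,r3:Add1,r4:14,r5:7
  c12: CDB Add1=11; issue MUL r4<-Mul1  regs: r0:2,r1:Add2,r2:4,r3:11,r4:Mul1,r5:7
  c13: issue SUB r0<-Add1  regs: r0:Add1,r1:Add2,r2:4,r3:11,r4:Mul1,r5:7
  c14: CDB Add2=-4; issue SUB r0<-Add2  regs: r0:Add2,r1:-4,r2:4,r3:11,r4:Mul1,r5:7
  c15: -  regs: r0:Add2,r1:-4,r2:4,r3:11,r4:Mul1,r5:7
  c16: CDB Add1=11  regs: r0:Add2,r1:-4,r2:4,r3:11,r4:Mul1,r5:7
  c17: -  regs: r0:Add2,r1:-4,r2:4,r3:11,r4:Mul1,r5:7
  c18: CDB Add2=4  regs: r0:4,r1:-4,r2:4,r3:11,r4:Mul1,r5:7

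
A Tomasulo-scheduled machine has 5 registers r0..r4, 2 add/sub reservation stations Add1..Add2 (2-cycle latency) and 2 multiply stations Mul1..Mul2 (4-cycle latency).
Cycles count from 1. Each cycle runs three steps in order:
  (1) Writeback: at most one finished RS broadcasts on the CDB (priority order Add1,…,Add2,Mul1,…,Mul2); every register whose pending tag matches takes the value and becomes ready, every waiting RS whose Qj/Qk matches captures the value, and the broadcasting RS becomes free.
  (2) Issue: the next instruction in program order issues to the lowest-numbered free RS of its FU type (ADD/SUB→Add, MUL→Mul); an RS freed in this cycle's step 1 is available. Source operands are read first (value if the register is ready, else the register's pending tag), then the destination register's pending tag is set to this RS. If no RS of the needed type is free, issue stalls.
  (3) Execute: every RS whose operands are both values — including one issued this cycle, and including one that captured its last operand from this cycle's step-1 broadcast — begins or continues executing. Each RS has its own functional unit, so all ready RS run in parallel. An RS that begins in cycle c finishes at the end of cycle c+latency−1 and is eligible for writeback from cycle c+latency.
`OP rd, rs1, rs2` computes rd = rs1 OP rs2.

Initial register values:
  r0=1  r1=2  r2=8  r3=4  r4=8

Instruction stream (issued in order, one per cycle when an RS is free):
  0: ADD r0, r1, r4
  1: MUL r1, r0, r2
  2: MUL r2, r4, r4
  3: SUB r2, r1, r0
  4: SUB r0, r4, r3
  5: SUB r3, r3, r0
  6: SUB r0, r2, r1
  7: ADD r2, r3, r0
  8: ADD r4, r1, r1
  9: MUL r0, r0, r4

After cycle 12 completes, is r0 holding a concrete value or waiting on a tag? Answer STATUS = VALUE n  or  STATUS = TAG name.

STATUS = VALUE -10

  c1: issue ADD r0<-Add1  regs: r0:Add1,r1:2,r2:8,r3:4,r4:8
  c2: issue MUL r1<-Mul1  regs: r0:Add1,r1:Mul1,r2:8,r3:4,r4:8
  c3: CDB Add1=10; issue MUL r2<-Mul2  regs: r0:10,r1:Mul1,r2:Mul2,r3:4,r4:8
  c4: issue SUB r2<-Add1  regs: r0:10,r1:Mul1,r2:Add1,r3:4,r4:8
  c5: issue SUB r0<-Add2  regs: r0:Add2,r1:Mul1,r2:Add1,r3:4,r4:8
  c6: stall  regs: r0:Add2,r1:Mul1,r2:Add1,r3:4,r4:8
  c7: CDB Add2=4; issue SUB r3<-Add2  regs: r0:4,r1:Mul1,r2:Add1,r3:Add2,r4:8
  c8: CDB Mul1=80; stall  regs: r0:4,r1:80,r2:Add1,r3:Add2,r4:8
  c9: CDB Add2=0; issue SUB r0<-Add2  regs: r0:Add2,r1:80,r2:Add1,r3:0,r4:8
  c10: CDB Add1=70; issue ADD r2<-Add1  regs: r0:Add2,r1:80,r2:Add1,r3:0,r4:8
  c11: CDB Mul2=64; stall  regs: r0:Add2,r1:80,r2:Add1,r3:0,r4:8
  c12: CDB Add2=-10; issue ADD r4<-Add2  regs: r0:-10,r1:80,r2:Add1,r3:0,r4:Add2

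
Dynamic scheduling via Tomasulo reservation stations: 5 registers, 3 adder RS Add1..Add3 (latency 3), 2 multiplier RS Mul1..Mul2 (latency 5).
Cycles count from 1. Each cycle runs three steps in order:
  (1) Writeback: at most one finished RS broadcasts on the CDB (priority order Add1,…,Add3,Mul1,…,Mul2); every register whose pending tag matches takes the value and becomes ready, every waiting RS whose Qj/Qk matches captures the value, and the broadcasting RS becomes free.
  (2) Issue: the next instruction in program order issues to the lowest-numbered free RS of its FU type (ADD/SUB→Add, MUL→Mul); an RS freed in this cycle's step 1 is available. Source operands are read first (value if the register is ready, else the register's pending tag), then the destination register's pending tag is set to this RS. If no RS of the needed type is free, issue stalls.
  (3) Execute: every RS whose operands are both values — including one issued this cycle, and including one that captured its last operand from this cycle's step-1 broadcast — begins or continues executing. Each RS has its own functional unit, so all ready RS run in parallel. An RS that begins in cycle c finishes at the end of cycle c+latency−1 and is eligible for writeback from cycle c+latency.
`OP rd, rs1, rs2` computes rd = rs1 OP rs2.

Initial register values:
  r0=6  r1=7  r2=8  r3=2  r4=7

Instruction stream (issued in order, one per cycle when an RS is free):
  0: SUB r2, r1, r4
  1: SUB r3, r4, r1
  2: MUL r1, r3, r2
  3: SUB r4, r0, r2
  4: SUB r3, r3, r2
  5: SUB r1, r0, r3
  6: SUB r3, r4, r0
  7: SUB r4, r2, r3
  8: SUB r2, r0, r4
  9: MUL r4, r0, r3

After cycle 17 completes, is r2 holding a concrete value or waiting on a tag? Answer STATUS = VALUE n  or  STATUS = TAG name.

STATUS = VALUE 6

  c1: issue SUB r2<-Add1  regs: r0:6,r1:7,r2:Add1,r3:2,r4:7
  c2: issue SUB r3<-Add2  regs: r0:6,r1:7,r2:Add1,r3:Add2,r4:7
  c3: issue MUL r1<-Mul1  regs: r0:6,r1:Mul1,r2:Add1,r3:Add2,r4:7
  c4: CDB Add1=0; issue SUB r4<-Add1  regs: r0:6,r1:Mul1,r2:0,r3:Add2,r4:Add1
  c5: CDB Add2=0; issue SUB r3<-Add2  regs: r0:6,r1:Mul1,r2:0,r3:Add2,r4:Add1
  c6: issue SUB r1<-Add3  regs: r0:6,r1:Add3,r2:0,r3:Add2,r4:Add1
  c7: CDB Add1=6; issue SUB r3<-Add1  regs: r0:6,r1:Add3,r2:0,r3:Add1,r4:6
  c8: CDB Add2=0; issue SUB r4<-Add2  regs: r0:6,r1:Add3,r2:0,r3:Add1,r4:Add2
  c9: stall  regs: r0:6,r1:Add3,r2:0,r3:Add1,r4:Add2
  c10: CDB Add1=0; issue SUB r2<-Add1  regs: r0:6,r1:Add3,r2:Add1,r3:0,r4:Add2
  c11: CDB Add3=6; issue MUL r4<-Mul2  regs: r0:6,r1:6,r2:Add1,r3:0,r4:Mul2
  c12: CDB Mul1=0  regs: r0:6,r1:6,r2:Add1,r3:0,r4:Mul2
  c13: CDB Add2=0  regs: r0:6,r1:6,r2:Add1,r3:0,r4:Mul2
  c14: -  regs: r0:6,r1:6,r2:Add1,r3:0,r4:Mul2
  c15: -  regs: r0:6,r1:6,r2:Add1,r3:0,r4:Mul2
  c16: CDB Add1=6  regs: r0:6,r1:6,r2:6,r3:0,r4:Mul2
  c17: CDB Mul2=0  regs: r0:6,r1:6,r2:6,r3:0,r4:0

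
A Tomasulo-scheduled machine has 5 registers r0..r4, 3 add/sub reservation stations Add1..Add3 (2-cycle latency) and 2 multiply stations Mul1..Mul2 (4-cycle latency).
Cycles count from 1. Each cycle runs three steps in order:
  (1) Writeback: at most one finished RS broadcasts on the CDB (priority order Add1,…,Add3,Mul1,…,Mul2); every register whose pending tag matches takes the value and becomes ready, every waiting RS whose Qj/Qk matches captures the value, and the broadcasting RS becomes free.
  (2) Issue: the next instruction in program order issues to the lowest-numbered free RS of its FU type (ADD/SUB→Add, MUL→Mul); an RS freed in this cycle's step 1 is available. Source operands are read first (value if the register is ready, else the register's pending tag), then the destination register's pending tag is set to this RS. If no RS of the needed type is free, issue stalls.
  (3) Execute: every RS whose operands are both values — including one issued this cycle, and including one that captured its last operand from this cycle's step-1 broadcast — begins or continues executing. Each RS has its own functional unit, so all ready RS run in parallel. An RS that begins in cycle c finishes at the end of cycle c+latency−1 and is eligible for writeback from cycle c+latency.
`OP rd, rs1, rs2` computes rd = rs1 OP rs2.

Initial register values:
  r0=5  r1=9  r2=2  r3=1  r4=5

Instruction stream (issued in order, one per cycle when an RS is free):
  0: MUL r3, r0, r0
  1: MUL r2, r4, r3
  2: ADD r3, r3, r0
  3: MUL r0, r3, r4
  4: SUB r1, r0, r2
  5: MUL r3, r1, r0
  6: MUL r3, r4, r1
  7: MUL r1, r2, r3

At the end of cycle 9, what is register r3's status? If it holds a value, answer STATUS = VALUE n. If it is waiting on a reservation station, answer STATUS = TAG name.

c1: issue MUL r3<-Mul1 | r0:5,r1:9,r2:2,r3:Mul1,r4:5
c2: issue MUL r2<-Mul2 | r0:5,r1:9,r2:Mul2,r3:Mul1,r4:5
c3: issue ADD r3<-Add1 | r0:5,r1:9,r2:Mul2,r3:Add1,r4:5
c4: stall | r0:5,r1:9,r2:Mul2,r3:Add1,r4:5
c5: CDB Mul1=25; issue MUL r0<-Mul1 | r0:Mul1,r1:9,r2:Mul2,r3:Add1,r4:5
c6: issue SUB r1<-Add2 | r0:Mul1,r1:Add2,r2:Mul2,r3:Add1,r4:5
c7: CDB Add1=30; stall | r0:Mul1,r1:Add2,r2:Mul2,r3:30,r4:5
c8: stall | r0:Mul1,r1:Add2,r2:Mul2,r3:30,r4:5
c9: CDB Mul2=125; issue MUL r3<-Mul2 | r0:Mul1,r1:Add2,r2:125,r3:Mul2,r4:5

STATUS = TAG Mul2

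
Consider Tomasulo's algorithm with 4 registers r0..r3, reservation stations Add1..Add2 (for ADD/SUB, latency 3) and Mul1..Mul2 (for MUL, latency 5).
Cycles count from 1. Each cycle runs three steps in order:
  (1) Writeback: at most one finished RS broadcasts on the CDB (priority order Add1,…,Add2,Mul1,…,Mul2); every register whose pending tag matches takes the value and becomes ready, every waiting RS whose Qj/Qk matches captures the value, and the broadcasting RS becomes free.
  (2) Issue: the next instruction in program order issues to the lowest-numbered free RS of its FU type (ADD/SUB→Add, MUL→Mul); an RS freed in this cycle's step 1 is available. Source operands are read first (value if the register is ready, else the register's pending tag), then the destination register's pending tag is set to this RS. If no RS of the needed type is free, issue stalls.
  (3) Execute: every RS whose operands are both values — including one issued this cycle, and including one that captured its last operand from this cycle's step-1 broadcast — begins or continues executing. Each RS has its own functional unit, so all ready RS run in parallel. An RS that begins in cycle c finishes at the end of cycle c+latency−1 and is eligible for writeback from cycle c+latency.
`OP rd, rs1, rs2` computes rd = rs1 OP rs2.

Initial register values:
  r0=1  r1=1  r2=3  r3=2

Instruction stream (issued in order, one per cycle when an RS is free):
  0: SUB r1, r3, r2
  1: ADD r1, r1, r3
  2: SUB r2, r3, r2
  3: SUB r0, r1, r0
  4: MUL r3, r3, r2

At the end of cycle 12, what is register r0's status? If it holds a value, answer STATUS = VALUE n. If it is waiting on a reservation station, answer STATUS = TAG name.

  c1: issue SUB r1<-Add1  regs: r0:1,r1:Add1,r2:3,r3:2
  c2: issue ADD r1<-Add2  regs: r0:1,r1:Add2,r2:3,r3:2
  c3: stall  regs: r0:1,r1:Add2,r2:3,r3:2
  c4: CDB Add1=-1; issue SUB r2<-Add1  regs: r0:1,r1:Add2,r2:Add1,r3:2
  c5: stall  regs: r0:1,r1:Add2,r2:Add1,r3:2
  c6: stall  regs: r0:1,r1:Add2,r2:Add1,r3:2
  c7: CDB Add1=-1; issue SUB r0<-Add1  regs: r0:Add1,r1:Add2,r2:-1,r3:2
  c8: CDB Add2=1; issue MUL r3<-Mul1  regs: r0:Add1,r1:1,r2:-1,r3:Mul1
  c9: -  regs: r0:Add1,r1:1,r2:-1,r3:Mul1
  c10: -  regs: r0:Add1,r1:1,r2:-1,r3:Mul1
  c11: CDB Add1=0  regs: r0:0,r1:1,r2:-1,r3:Mul1
  c12: -  regs: r0:0,r1:1,r2:-1,r3:Mul1

STATUS = VALUE 0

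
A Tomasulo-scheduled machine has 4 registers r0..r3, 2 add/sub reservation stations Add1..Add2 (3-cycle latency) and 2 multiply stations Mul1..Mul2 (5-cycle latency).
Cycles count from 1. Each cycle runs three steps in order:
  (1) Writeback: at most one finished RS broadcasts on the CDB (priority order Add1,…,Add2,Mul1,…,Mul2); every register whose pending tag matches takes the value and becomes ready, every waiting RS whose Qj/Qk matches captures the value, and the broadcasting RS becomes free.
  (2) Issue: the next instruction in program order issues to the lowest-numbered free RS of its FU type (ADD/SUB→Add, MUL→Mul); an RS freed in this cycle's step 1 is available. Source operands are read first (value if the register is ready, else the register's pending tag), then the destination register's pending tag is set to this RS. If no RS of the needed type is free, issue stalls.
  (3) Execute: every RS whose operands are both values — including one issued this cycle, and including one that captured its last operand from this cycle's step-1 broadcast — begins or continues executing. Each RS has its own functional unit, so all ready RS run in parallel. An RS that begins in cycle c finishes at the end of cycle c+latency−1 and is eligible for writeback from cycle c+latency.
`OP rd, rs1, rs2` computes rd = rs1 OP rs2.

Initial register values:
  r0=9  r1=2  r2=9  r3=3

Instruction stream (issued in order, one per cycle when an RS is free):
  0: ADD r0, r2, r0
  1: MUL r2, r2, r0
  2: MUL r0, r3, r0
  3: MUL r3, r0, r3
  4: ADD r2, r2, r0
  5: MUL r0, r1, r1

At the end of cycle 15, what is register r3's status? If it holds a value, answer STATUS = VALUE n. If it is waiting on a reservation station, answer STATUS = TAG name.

STATUS = VALUE 162

cycle 1: issue ADD r0<-Add1 // r0:Add1,r1:2,r2:9,r3:3
cycle 2: issue MUL r2<-Mul1 // r0:Add1,r1:2,r2:Mul1,r3:3
cycle 3: issue MUL r0<-Mul2 // r0:Mul2,r1:2,r2:Mul1,r3:3
cycle 4: CDB Add1=18; stall // r0:Mul2,r1:2,r2:Mul1,r3:3
cycle 5: stall // r0:Mul2,r1:2,r2:Mul1,r3:3
cycle 6: stall // r0:Mul2,r1:2,r2:Mul1,r3:3
cycle 7: stall // r0:Mul2,r1:2,r2:Mul1,r3:3
cycle 8: stall // r0:Mul2,r1:2,r2:Mul1,r3:3
cycle 9: CDB Mul1=162; issue MUL r3<-Mul1 // r0:Mul2,r1:2,r2:162,r3:Mul1
cycle 10: CDB Mul2=54; issue ADD r2<-Add1 // r0:54,r1:2,r2:Add1,r3:Mul1
cycle 11: issue MUL r0<-Mul2 // r0:Mul2,r1:2,r2:Add1,r3:Mul1
cycle 12: - // r0:Mul2,r1:2,r2:Add1,r3:Mul1
cycle 13: CDB Add1=216 // r0:Mul2,r1:2,r2:216,r3:Mul1
cycle 14: - // r0:Mul2,r1:2,r2:216,r3:Mul1
cycle 15: CDB Mul1=162 // r0:Mul2,r1:2,r2:216,r3:162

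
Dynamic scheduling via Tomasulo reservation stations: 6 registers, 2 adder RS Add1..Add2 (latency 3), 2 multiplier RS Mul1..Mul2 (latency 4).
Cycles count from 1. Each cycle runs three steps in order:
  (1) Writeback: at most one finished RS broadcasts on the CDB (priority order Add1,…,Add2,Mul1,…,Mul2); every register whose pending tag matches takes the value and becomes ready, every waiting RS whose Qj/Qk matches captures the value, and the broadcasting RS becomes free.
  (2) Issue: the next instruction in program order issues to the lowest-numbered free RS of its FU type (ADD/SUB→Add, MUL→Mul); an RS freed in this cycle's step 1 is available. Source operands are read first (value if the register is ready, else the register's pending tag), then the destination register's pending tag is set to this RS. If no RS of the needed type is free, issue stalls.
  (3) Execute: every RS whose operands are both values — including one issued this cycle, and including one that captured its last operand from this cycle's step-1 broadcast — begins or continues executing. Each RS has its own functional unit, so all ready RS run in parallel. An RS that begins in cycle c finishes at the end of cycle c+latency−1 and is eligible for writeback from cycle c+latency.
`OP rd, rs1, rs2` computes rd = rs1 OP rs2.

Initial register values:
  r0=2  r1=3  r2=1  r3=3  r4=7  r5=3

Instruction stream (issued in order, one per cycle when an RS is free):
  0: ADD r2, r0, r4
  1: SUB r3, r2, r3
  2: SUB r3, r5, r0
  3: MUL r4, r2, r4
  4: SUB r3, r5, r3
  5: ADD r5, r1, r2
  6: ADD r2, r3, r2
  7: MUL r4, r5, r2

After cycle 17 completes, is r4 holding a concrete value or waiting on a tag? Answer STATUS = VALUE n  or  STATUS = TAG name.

STATUS = VALUE 132

cycle 1: issue ADD r2<-Add1 // r0:2,r1:3,r2:Add1,r3:3,r4:7,r5:3
cycle 2: issue SUB r3<-Add2 // r0:2,r1:3,r2:Add1,r3:Add2,r4:7,r5:3
cycle 3: stall // r0:2,r1:3,r2:Add1,r3:Add2,r4:7,r5:3
cycle 4: CDB Add1=9; issue SUB r3<-Add1 // r0:2,r1:3,r2:9,r3:Add1,r4:7,r5:3
cycle 5: issue MUL r4<-Mul1 // r0:2,r1:3,r2:9,r3:Add1,r4:Mul1,r5:3
cycle 6: stall // r0:2,r1:3,r2:9,r3:Add1,r4:Mul1,r5:3
cycle 7: CDB Add1=1; issue SUB r3<-Add1 // r0:2,r1:3,r2:9,r3:Add1,r4:Mul1,r5:3
cycle 8: CDB Add2=6; issue ADD r5<-Add2 // r0:2,r1:3,r2:9,r3:Add1,r4:Mul1,r5:Add2
cycle 9: CDB Mul1=63; stall // r0:2,r1:3,r2:9,r3:Add1,r4:63,r5:Add2
cycle 10: CDB Add1=2; issue ADD r2<-Add1 // r0:2,r1:3,r2:Add1,r3:2,r4:63,r5:Add2
cycle 11: CDB Add2=12; issue MUL r4<-Mul1 // r0:2,r1:3,r2:Add1,r3:2,r4:Mul1,r5:12
cycle 12: - // r0:2,r1:3,r2:Add1,r3:2,r4:Mul1,r5:12
cycle 13: CDB Add1=11 // r0:2,r1:3,r2:11,r3:2,r4:Mul1,r5:12
cycle 14: - // r0:2,r1:3,r2:11,r3:2,r4:Mul1,r5:12
cycle 15: - // r0:2,r1:3,r2:11,r3:2,r4:Mul1,r5:12
cycle 16: - // r0:2,r1:3,r2:11,r3:2,r4:Mul1,r5:12
cycle 17: CDB Mul1=132 // r0:2,r1:3,r2:11,r3:2,r4:132,r5:12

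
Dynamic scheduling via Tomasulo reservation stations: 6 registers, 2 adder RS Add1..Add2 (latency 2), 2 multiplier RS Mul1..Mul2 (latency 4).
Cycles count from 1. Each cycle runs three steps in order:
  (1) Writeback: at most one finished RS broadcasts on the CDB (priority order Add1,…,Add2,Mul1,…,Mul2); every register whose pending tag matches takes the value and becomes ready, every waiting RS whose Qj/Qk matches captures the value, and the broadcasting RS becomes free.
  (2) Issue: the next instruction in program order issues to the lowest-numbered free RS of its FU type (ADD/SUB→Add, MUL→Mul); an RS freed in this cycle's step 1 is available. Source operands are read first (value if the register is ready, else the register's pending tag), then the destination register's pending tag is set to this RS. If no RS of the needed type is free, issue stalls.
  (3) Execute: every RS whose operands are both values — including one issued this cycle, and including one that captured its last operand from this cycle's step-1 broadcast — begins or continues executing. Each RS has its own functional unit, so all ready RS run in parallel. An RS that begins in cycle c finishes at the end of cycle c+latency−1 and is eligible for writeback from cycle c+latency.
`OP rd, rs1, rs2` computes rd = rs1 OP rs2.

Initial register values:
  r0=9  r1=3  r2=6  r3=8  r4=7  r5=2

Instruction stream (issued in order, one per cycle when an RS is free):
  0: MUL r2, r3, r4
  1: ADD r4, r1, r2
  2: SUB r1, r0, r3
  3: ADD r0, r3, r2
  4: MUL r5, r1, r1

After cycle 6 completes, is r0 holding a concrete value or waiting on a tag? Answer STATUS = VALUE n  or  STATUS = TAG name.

  c1: issue MUL r2<-Mul1  regs: r0:9,r1:3,r2:Mul1,r3:8,r4:7,r5:2
  c2: issue ADD r4<-Add1  regs: r0:9,r1:3,r2:Mul1,r3:8,r4:Add1,r5:2
  c3: issue SUB r1<-Add2  regs: r0:9,r1:Add2,r2:Mul1,r3:8,r4:Add1,r5:2
  c4: stall  regs: r0:9,r1:Add2,r2:Mul1,r3:8,r4:Add1,r5:2
  c5: CDB Add2=1; issue ADD r0<-Add2  regs: r0:Add2,r1:1,r2:Mul1,r3:8,r4:Add1,r5:2
  c6: CDB Mul1=56; issue MUL r5<-Mul1  regs: r0:Add2,r1:1,r2:56,r3:8,r4:Add1,r5:Mul1

STATUS = TAG Add2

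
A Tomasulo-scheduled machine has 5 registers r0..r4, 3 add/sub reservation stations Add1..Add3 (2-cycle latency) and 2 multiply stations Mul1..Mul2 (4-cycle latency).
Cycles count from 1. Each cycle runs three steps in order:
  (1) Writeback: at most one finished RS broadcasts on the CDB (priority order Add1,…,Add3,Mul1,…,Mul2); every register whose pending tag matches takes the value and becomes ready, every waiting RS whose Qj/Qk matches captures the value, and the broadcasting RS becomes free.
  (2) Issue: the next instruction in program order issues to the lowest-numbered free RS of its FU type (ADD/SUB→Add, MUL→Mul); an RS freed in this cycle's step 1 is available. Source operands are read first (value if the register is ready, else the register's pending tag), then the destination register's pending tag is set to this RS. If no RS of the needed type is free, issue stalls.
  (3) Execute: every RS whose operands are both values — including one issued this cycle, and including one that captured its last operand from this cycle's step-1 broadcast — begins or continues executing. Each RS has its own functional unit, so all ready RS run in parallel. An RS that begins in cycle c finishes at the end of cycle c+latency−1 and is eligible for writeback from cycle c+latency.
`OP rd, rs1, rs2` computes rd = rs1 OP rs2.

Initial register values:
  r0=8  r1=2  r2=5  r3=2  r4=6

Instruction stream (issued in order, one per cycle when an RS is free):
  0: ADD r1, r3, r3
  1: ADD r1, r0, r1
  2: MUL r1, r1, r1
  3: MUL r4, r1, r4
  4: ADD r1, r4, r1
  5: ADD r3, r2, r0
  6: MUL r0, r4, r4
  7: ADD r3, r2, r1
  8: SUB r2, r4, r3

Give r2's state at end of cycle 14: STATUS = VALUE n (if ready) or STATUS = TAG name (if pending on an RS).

STATUS = TAG Add3

cycle 1: issue ADD r1<-Add1 // r0:8,r1:Add1,r2:5,r3:2,r4:6
cycle 2: issue ADD r1<-Add2 // r0:8,r1:Add2,r2:5,r3:2,r4:6
cycle 3: CDB Add1=4; issue MUL r1<-Mul1 // r0:8,r1:Mul1,r2:5,r3:2,r4:6
cycle 4: issue MUL r4<-Mul2 // r0:8,r1:Mul1,r2:5,r3:2,r4:Mul2
cycle 5: CDB Add2=12; issue ADD r1<-Add1 // r0:8,r1:Add1,r2:5,r3:2,r4:Mul2
cycle 6: issue ADD r3<-Add2 // r0:8,r1:Add1,r2:5,r3:Add2,r4:Mul2
cycle 7: stall // r0:8,r1:Add1,r2:5,r3:Add2,r4:Mul2
cycle 8: CDB Add2=13; stall // r0:8,r1:Add1,r2:5,r3:13,r4:Mul2
cycle 9: CDB Mul1=144; issue MUL r0<-Mul1 // r0:Mul1,r1:Add1,r2:5,r3:13,r4:Mul2
cycle 10: issue ADD r3<-Add2 // r0:Mul1,r1:Add1,r2:5,r3:Add2,r4:Mul2
cycle 11: issue SUB r2<-Add3 // r0:Mul1,r1:Add1,r2:Add3,r3:Add2,r4:Mul2
cycle 12: - // r0:Mul1,r1:Add1,r2:Add3,r3:Add2,r4:Mul2
cycle 13: CDB Mul2=864 // r0:Mul1,r1:Add1,r2:Add3,r3:Add2,r4:864
cycle 14: - // r0:Mul1,r1:Add1,r2:Add3,r3:Add2,r4:864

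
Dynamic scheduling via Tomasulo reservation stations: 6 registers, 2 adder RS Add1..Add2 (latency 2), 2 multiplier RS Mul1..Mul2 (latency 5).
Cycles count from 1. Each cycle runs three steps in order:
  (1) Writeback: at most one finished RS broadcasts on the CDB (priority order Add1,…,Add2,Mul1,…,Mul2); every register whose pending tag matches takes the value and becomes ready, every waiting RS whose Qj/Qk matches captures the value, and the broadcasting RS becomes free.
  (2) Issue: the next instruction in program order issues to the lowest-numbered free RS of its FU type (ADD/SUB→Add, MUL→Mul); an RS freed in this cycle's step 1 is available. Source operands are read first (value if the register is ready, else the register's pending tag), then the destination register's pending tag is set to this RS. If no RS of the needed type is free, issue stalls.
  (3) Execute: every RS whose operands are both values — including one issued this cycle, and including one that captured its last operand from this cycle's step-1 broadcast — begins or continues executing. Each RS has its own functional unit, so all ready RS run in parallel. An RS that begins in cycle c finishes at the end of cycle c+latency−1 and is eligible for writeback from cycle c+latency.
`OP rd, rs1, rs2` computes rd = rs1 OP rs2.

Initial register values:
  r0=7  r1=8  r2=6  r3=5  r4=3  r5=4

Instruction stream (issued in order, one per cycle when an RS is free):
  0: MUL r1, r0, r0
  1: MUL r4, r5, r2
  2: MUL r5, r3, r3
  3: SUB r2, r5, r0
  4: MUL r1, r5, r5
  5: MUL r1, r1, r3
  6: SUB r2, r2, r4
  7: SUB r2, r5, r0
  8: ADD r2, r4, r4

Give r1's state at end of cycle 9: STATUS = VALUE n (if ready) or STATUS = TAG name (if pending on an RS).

c1: issue MUL r1<-Mul1 | r0:7,r1:Mul1,r2:6,r3:5,r4:3,r5:4
c2: issue MUL r4<-Mul2 | r0:7,r1:Mul1,r2:6,r3:5,r4:Mul2,r5:4
c3: stall | r0:7,r1:Mul1,r2:6,r3:5,r4:Mul2,r5:4
c4: stall | r0:7,r1:Mul1,r2:6,r3:5,r4:Mul2,r5:4
c5: stall | r0:7,r1:Mul1,r2:6,r3:5,r4:Mul2,r5:4
c6: CDB Mul1=49; issue MUL r5<-Mul1 | r0:7,r1:49,r2:6,r3:5,r4:Mul2,r5:Mul1
c7: CDB Mul2=24; issue SUB r2<-Add1 | r0:7,r1:49,r2:Add1,r3:5,r4:24,r5:Mul1
c8: issue MUL r1<-Mul2 | r0:7,r1:Mul2,r2:Add1,r3:5,r4:24,r5:Mul1
c9: stall | r0:7,r1:Mul2,r2:Add1,r3:5,r4:24,r5:Mul1

STATUS = TAG Mul2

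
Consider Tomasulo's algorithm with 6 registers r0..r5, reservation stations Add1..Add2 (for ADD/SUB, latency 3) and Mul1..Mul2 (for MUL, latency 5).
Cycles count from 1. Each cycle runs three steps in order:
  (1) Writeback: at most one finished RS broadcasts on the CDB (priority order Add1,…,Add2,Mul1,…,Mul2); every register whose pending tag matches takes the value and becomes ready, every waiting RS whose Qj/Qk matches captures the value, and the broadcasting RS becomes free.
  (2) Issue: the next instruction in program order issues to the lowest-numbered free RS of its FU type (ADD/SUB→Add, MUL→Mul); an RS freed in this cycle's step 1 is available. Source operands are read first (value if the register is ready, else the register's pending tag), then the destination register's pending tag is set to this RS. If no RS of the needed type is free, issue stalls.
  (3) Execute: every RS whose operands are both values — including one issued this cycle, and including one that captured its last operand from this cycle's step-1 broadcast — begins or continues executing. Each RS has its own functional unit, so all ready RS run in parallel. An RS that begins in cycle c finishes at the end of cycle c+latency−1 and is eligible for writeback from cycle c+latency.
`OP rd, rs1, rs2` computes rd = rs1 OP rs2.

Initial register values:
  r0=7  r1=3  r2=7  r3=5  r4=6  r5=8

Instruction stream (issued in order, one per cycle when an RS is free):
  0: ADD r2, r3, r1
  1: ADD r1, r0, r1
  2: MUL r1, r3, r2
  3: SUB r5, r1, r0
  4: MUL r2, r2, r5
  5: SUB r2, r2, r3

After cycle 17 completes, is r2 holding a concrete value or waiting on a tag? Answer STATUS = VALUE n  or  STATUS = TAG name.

STATUS = TAG Add2

cycle 1: issue ADD r2<-Add1 // r0:7,r1:3,r2:Add1,r3:5,r4:6,r5:8
cycle 2: issue ADD r1<-Add2 // r0:7,r1:Add2,r2:Add1,r3:5,r4:6,r5:8
cycle 3: issue MUL r1<-Mul1 // r0:7,r1:Mul1,r2:Add1,r3:5,r4:6,r5:8
cycle 4: CDB Add1=8; issue SUB r5<-Add1 // r0:7,r1:Mul1,r2:8,r3:5,r4:6,r5:Add1
cycle 5: CDB Add2=10; issue MUL r2<-Mul2 // r0:7,r1:Mul1,r2:Mul2,r3:5,r4:6,r5:Add1
cycle 6: issue SUB r2<-Add2 // r0:7,r1:Mul1,r2:Add2,r3:5,r4:6,r5:Add1
cycle 7: - // r0:7,r1:Mul1,r2:Add2,r3:5,r4:6,r5:Add1
cycle 8: - // r0:7,r1:Mul1,r2:Add2,r3:5,r4:6,r5:Add1
cycle 9: CDB Mul1=40 // r0:7,r1:40,r2:Add2,r3:5,r4:6,r5:Add1
cycle 10: - // r0:7,r1:40,r2:Add2,r3:5,r4:6,r5:Add1
cycle 11: - // r0:7,r1:40,r2:Add2,r3:5,r4:6,r5:Add1
cycle 12: CDB Add1=33 // r0:7,r1:40,r2:Add2,r3:5,r4:6,r5:33
cycle 13: - // r0:7,r1:40,r2:Add2,r3:5,r4:6,r5:33
cycle 14: - // r0:7,r1:40,r2:Add2,r3:5,r4:6,r5:33
cycle 15: - // r0:7,r1:40,r2:Add2,r3:5,r4:6,r5:33
cycle 16: - // r0:7,r1:40,r2:Add2,r3:5,r4:6,r5:33
cycle 17: CDB Mul2=264 // r0:7,r1:40,r2:Add2,r3:5,r4:6,r5:33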